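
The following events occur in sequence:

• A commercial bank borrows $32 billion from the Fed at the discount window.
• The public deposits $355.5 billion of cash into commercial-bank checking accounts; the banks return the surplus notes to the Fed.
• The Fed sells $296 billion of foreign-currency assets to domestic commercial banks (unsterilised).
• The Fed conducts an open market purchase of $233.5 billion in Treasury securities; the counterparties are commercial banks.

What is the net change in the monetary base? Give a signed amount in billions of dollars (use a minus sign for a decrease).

Discount-window loan $32 billion: Fed balance sheet expands → +$32B.
Currency deposit $355.5 billion: just a shift between currency and reserves — both are base money → 0.
FX sale $296 billion: Fed balance sheet contracts → −$296B.
OMO purchase (from banks) $233.5 billion: Fed balance sheet expands → +$233.5B.
Net: 32 + 0 − 296 + 233.5 = -$30.5 billion.

-$30.5 billion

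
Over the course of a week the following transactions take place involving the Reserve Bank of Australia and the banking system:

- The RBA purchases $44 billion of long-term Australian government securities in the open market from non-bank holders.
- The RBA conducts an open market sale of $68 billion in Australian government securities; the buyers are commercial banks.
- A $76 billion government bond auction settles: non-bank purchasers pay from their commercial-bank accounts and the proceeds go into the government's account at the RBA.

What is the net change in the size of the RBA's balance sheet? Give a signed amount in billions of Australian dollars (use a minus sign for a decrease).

-$24 billion

Asset purchase (from non-banks) $44 billion: an RBA asset is acquired → +$44B.
OMO sale (to banks) $68 billion: an RBA asset is shed → −$68B.
Government account inflow $76 billion: only the composition of liabilities changes → 0.
Net: 44 − 68 + 0 = -$24 billion.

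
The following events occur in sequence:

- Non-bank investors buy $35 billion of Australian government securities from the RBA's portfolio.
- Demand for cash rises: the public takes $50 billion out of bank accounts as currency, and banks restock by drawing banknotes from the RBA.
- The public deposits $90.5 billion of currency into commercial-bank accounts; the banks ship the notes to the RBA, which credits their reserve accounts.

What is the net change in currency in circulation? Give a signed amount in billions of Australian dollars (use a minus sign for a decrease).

-$40.5 billion

Asset sale (to non-banks) $35 billion: no currency enters or leaves circulation → 0.
Currency withdrawal $50 billion: notes leave the central bank → +$50B.
Currency deposit $90.5 billion: notes return to the central bank → −$90.5B.
Net: 0 + 50 − 90.5 = -$40.5 billion.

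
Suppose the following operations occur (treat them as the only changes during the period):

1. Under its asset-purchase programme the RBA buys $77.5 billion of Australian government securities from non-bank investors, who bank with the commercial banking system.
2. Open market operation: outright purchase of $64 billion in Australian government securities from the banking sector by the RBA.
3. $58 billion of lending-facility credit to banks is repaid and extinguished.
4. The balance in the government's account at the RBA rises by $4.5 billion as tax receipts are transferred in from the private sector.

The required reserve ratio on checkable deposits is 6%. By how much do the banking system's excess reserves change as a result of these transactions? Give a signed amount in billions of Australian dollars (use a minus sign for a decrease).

Asset purchase (from non-banks) $77.5 billion: reserves +$77.5B, deposits +$77.5B.
OMO purchase (from banks) $64 billion: reserves +$64B, deposits 0.
Discount-window repayment $58 billion: reserves −$58B, deposits 0.
Government account inflow $4.5 billion: reserves −$4.5B, deposits −$4.5B.
Totals: Δreserves = +$79B, Δdeposits = +$73B.
Δrequired reserves = 6% × +$73B = +$4.38B.
Δexcess reserves = Δreserves − Δrequired = +$79B − (+$4.38B) = +$74.62 billion.

+$74.62 billion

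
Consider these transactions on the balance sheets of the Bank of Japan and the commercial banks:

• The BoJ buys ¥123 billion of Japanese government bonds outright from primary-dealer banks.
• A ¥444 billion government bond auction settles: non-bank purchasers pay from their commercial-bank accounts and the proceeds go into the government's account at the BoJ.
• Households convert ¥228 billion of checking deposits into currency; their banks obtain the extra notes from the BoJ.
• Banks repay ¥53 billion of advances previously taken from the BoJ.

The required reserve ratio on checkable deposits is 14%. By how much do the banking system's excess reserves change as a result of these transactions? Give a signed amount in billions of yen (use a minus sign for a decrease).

-¥507.92 billion

OMO purchase (from banks) ¥123 billion: reserves +¥123B, deposits 0.
Government account inflow ¥444 billion: reserves −¥444B, deposits −¥444B.
Currency withdrawal ¥228 billion: reserves −¥228B, deposits −¥228B.
Discount-window repayment ¥53 billion: reserves −¥53B, deposits 0.
Totals: Δreserves = −¥602B, Δdeposits = −¥672B.
Δrequired reserves = 14% × −¥672B = −¥94.08B.
Δexcess reserves = Δreserves − Δrequired = −¥602B − (−¥94.08B) = -¥507.92 billion.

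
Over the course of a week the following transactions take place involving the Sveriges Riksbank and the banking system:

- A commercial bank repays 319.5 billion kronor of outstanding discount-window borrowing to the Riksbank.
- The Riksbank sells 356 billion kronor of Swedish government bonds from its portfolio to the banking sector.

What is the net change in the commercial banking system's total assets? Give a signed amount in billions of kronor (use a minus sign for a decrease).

-319.5 billion

Riksbank balance sheet:
  Assets:      Securities −356B, Loans to banks −319.5B
  Liabilities: Bank reserves −675.5B
Commercial banking system:
  Assets:      Reserves at CB −675.5B, Securities +356B
  Liabilities: Borrowings from CB −319.5B
Change in total bank assets = -319.5 billion.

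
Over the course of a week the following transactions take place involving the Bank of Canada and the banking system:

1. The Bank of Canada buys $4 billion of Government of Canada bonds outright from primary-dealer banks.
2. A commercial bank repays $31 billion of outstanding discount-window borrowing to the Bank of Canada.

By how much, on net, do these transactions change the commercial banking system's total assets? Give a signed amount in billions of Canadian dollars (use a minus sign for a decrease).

-$31 billion

OMO purchase (from banks) $4 billion: just an asset swap on bank balance sheets → 0.
Discount-window repayment $31 billion: bank balance sheets shrink → −$31B.
Net: 0 − 31 = -$31 billion.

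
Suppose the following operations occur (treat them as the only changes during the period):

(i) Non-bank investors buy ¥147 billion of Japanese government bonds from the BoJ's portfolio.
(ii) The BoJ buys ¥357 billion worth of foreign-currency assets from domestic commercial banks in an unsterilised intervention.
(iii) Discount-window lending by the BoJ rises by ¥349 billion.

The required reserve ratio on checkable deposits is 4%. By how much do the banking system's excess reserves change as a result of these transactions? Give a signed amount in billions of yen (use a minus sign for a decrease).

Asset sale (to non-banks) ¥147 billion: reserves −¥147B, deposits −¥147B.
FX purchase ¥357 billion: reserves +¥357B, deposits 0.
Discount-window loan ¥349 billion: reserves +¥349B, deposits 0.
Totals: Δreserves = +¥559B, Δdeposits = −¥147B.
Δrequired reserves = 4% × −¥147B = −¥5.88B.
Δexcess reserves = Δreserves − Δrequired = +¥559B − (−¥5.88B) = +¥564.88 billion.

+¥564.88 billion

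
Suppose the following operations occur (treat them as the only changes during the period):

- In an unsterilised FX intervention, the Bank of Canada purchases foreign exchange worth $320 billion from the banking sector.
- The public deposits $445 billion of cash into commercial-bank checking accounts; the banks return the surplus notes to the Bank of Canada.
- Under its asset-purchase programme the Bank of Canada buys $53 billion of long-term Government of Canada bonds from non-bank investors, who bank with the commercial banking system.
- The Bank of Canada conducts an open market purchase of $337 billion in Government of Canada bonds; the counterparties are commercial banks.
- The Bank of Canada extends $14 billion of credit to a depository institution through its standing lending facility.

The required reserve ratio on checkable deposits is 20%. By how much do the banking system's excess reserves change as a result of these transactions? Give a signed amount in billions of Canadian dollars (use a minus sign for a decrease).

+$1069.4 billion

FX purchase $320 billion: reserves +$320B, deposits 0.
Currency deposit $445 billion: reserves +$445B, deposits +$445B.
Asset purchase (from non-banks) $53 billion: reserves +$53B, deposits +$53B.
OMO purchase (from banks) $337 billion: reserves +$337B, deposits 0.
Discount-window loan $14 billion: reserves +$14B, deposits 0.
Totals: Δreserves = +$1169B, Δdeposits = +$498B.
Δrequired reserves = 20% × +$498B = +$99.6B.
Δexcess reserves = Δreserves − Δrequired = +$1169B − (+$99.6B) = +$1069.4 billion.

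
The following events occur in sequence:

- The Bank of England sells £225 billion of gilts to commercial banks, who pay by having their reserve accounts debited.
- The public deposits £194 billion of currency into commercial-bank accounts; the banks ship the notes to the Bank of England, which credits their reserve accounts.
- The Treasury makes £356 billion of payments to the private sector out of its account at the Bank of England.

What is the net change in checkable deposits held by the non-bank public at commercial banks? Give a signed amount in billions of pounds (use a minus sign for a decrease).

+£550 billion

Bank of England balance sheet:
  Assets:      Securities −£225B
  Liabilities: Bank reserves +£325B, Currency in circulation −£194B, Government deposits −£356B
Commercial banking system:
  Assets:      Reserves at CB +£325B, Securities +£225B
  Liabilities: Checkable deposits +£550B
So the change in checkable deposits held by the non-bank public at commercial banks is +£550 billion.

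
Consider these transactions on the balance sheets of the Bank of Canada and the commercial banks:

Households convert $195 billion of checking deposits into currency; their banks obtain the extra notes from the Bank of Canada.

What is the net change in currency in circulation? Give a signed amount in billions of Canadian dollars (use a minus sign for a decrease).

+$195 billion

Bank of Canada balance sheet:
  Assets:      no change
  Liabilities: Bank reserves −$195B, Currency in circulation +$195B
So the change in currency in circulation is +$195 billion.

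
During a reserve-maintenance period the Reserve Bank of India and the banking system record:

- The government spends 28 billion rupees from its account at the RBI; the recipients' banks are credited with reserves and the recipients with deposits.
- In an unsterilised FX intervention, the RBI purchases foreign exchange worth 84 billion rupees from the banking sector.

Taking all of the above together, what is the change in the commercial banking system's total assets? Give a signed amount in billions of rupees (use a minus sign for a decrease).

+28 billion

Government spending 28 billion rupees: bank balance sheets expand → +28B.
FX purchase 84 billion rupees: just an asset swap on bank balance sheets → 0.
Net: 28 + 0 = +28 billion.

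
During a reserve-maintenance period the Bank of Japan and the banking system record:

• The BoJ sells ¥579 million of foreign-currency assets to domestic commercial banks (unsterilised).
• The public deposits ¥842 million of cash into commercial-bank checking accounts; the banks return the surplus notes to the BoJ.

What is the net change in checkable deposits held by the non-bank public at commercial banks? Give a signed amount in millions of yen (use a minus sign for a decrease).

+¥842 million

FX sale ¥579 million: the counterparty is a bank, so public deposits are unchanged → 0.
Currency deposit ¥842 million: non-bank counterparties' bank balances rise → +¥842M.
Net: 0 + 842 = +¥842 million.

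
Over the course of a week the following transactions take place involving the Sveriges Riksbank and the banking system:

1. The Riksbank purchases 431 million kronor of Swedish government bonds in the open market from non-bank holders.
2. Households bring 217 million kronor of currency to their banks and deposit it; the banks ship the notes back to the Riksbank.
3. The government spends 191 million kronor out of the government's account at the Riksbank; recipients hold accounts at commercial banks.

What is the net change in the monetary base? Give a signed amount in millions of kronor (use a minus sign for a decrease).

+622 million

Asset purchase (from non-banks) 431 million kronor: Riksbank balance sheet expands → +431M.
Currency deposit 217 million kronor: just a shift between currency and reserves — both are base money → 0.
Government spending 191 million kronor: a non-base liability converts back to reserves → +191M.
Net: 431 + 0 + 191 = +622 million.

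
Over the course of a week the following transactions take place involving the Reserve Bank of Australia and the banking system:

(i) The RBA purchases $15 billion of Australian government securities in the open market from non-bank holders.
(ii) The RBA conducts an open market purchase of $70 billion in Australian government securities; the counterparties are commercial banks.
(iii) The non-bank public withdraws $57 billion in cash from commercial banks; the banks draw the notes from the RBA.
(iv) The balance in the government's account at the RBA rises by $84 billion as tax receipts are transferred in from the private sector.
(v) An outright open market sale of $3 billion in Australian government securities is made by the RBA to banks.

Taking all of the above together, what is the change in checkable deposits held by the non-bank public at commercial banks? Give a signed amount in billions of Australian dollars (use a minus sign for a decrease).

Asset purchase (from non-banks) $15 billion: non-bank counterparties' bank balances rise → +$15B.
OMO purchase (from banks) $70 billion: the counterparty is a bank, so public deposits are unchanged → 0.
Currency withdrawal $57 billion: non-bank counterparties' bank balances fall → −$57B.
Government account inflow $84 billion: non-bank counterparties' bank balances fall → −$84B.
OMO sale (to banks) $3 billion: the counterparty is a bank, so public deposits are unchanged → 0.
Net: 15 + 0 − 57 − 84 + 0 = -$126 billion.

-$126 billion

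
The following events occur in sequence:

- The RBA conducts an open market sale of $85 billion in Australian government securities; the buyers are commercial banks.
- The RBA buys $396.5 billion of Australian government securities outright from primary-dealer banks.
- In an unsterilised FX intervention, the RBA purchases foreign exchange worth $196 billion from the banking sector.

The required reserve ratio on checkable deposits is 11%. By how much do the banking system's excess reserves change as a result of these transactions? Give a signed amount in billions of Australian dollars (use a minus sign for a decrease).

OMO sale (to banks) $85 billion: reserves −$85B, deposits 0.
OMO purchase (from banks) $396.5 billion: reserves +$396.5B, deposits 0.
FX purchase $196 billion: reserves +$196B, deposits 0.
Totals: Δreserves = +$507.5B, Δdeposits = 0.
Δrequired reserves = 11% × 0 = 0.
Δexcess reserves = Δreserves − Δrequired = +$507.5B − (0) = +$507.5 billion.

+$507.5 billion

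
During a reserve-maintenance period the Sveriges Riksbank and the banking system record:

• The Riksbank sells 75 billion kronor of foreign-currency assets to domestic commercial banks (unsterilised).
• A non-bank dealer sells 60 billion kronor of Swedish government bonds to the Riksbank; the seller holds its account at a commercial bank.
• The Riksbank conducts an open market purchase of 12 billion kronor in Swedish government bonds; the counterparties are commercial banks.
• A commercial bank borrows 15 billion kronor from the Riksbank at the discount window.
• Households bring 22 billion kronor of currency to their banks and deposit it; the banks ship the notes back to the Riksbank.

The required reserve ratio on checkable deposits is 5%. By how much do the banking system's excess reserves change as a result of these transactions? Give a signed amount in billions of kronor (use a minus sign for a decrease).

FX sale 75 billion kronor: reserves −75B, deposits 0.
Asset purchase (from non-banks) 60 billion kronor: reserves +60B, deposits +60B.
OMO purchase (from banks) 12 billion kronor: reserves +12B, deposits 0.
Discount-window loan 15 billion kronor: reserves +15B, deposits 0.
Currency deposit 22 billion kronor: reserves +22B, deposits +22B.
Totals: Δreserves = +34B, Δdeposits = +82B.
Δrequired reserves = 5% × +82B = +4.1B.
Δexcess reserves = Δreserves − Δrequired = +34B − (+4.1B) = +29.9 billion.

+29.9 billion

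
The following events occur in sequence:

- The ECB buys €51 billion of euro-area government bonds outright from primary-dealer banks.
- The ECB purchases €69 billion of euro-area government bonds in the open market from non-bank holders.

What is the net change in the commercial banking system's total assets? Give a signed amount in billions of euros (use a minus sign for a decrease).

OMO purchase (from banks) €51 billion: just an asset swap on bank balance sheets → 0.
Asset purchase (from non-banks) €69 billion: bank balance sheets expand → +€69B.
Net: 0 + 69 = +€69 billion.

+€69 billion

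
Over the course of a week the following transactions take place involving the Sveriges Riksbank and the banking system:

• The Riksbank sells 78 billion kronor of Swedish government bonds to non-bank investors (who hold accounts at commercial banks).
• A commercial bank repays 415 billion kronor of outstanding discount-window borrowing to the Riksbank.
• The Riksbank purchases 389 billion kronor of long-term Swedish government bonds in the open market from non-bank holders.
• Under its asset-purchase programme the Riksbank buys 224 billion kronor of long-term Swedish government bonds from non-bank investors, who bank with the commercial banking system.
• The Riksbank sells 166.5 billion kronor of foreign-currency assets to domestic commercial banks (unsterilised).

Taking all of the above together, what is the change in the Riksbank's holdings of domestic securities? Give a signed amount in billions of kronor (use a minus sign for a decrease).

Asset sale (to non-banks) 78 billion kronor: securities removed from the Riksbank's portfolio → −78B.
Discount-window repayment 415 billion kronor: the Riksbank's securities portfolio is untouched → 0.
Asset purchase (from non-banks) 389 billion kronor: securities added to the Riksbank's portfolio → +389B.
Asset purchase (from non-banks) 224 billion kronor: securities added to the Riksbank's portfolio → +224B.
FX sale 166.5 billion kronor: the Riksbank's securities portfolio is untouched → 0.
Net: −78 + 0 + 389 + 224 + 0 = +535 billion.

+535 billion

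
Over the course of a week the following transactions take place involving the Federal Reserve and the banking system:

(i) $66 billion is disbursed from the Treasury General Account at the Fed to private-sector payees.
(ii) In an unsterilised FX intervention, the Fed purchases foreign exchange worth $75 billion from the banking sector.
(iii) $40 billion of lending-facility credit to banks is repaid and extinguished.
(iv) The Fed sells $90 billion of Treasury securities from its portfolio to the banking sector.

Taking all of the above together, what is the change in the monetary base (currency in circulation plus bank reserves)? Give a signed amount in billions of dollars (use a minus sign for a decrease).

+$11 billion

Government spending $66 billion: a non-base liability converts back to reserves → +$66B.
FX purchase $75 billion: Fed balance sheet expands → +$75B.
Discount-window repayment $40 billion: Fed balance sheet contracts → −$40B.
OMO sale (to banks) $90 billion: Fed balance sheet contracts → −$90B.
Net: 66 + 75 − 40 − 90 = +$11 billion.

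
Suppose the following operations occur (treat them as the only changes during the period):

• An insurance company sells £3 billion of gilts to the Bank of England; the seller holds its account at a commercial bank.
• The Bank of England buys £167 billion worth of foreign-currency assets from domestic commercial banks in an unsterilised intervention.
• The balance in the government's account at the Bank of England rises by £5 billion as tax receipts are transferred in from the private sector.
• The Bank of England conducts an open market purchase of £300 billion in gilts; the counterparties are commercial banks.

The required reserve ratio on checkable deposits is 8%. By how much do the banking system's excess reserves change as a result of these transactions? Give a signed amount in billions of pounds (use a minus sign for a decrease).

Asset purchase (from non-banks) £3 billion: reserves +£3B, deposits +£3B.
FX purchase £167 billion: reserves +£167B, deposits 0.
Government account inflow £5 billion: reserves −£5B, deposits −£5B.
OMO purchase (from banks) £300 billion: reserves +£300B, deposits 0.
Totals: Δreserves = +£465B, Δdeposits = −£2B.
Δrequired reserves = 8% × −£2B = −£0.16B.
Δexcess reserves = Δreserves − Δrequired = +£465B − (−£0.16B) = +£465.16 billion.

+£465.16 billion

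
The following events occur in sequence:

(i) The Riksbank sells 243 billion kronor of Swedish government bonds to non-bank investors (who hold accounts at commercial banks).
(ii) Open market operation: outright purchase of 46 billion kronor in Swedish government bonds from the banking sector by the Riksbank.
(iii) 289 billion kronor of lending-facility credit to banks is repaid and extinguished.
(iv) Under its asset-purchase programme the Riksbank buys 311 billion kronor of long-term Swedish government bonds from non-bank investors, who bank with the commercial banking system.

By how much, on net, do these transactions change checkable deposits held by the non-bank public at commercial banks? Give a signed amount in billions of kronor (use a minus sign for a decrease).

+68 billion

Asset sale (to non-banks) 243 billion kronor: non-bank counterparties' bank balances fall → −243B.
OMO purchase (from banks) 46 billion kronor: the counterparty is a bank, so public deposits are unchanged → 0.
Discount-window repayment 289 billion kronor: the counterparty is a bank, so public deposits are unchanged → 0.
Asset purchase (from non-banks) 311 billion kronor: non-bank counterparties' bank balances rise → +311B.
Net: −243 + 0 + 0 + 311 = +68 billion.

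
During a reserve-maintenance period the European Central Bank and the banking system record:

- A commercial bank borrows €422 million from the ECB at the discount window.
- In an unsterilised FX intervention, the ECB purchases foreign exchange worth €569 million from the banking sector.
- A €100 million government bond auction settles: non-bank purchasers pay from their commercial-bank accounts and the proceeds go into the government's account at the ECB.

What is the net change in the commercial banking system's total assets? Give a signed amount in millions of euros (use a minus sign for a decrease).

+€322 million

Discount-window loan €422 million: bank balance sheets expand → +€422M.
FX purchase €569 million: just an asset swap on bank balance sheets → 0.
Government account inflow €100 million: bank balance sheets shrink → −€100M.
Net: 422 + 0 − 100 = +€322 million.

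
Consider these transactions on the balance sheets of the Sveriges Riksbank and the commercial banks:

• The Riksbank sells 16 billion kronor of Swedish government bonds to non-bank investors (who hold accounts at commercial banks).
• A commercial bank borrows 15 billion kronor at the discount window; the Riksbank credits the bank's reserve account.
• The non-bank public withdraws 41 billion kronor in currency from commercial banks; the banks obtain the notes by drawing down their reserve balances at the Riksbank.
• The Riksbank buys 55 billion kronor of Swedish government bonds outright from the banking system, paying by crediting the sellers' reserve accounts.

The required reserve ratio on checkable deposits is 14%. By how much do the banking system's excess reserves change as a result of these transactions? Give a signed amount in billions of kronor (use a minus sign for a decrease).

+20.98 billion

Asset sale (to non-banks) 16 billion kronor: reserves −16B, deposits −16B.
Discount-window loan 15 billion kronor: reserves +15B, deposits 0.
Currency withdrawal 41 billion kronor: reserves −41B, deposits −41B.
OMO purchase (from banks) 55 billion kronor: reserves +55B, deposits 0.
Totals: Δreserves = +13B, Δdeposits = −57B.
Δrequired reserves = 14% × −57B = −7.98B.
Δexcess reserves = Δreserves − Δrequired = +13B − (−7.98B) = +20.98 billion.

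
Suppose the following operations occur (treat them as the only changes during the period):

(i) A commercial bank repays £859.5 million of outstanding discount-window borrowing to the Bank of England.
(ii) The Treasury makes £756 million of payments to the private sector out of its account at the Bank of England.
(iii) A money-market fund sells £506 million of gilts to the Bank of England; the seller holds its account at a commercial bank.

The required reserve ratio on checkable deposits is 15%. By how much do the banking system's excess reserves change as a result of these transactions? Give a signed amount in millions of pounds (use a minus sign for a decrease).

+£213.2 million

Discount-window repayment £859.5 million: reserves −£859.5M, deposits 0.
Government spending £756 million: reserves +£756M, deposits +£756M.
Asset purchase (from non-banks) £506 million: reserves +£506M, deposits +£506M.
Totals: Δreserves = +£402.5M, Δdeposits = +£1262M.
Δrequired reserves = 15% × +£1262M = +£189.3M.
Δexcess reserves = Δreserves − Δrequired = +£402.5M − (+£189.3M) = +£213.2 million.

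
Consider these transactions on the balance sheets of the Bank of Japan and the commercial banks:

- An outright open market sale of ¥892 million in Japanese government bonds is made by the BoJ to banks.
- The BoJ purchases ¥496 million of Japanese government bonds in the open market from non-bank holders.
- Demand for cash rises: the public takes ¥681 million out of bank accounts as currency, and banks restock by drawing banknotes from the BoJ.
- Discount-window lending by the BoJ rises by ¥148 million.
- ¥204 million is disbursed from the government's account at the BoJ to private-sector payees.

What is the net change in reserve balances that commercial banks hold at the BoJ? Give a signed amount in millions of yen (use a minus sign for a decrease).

-¥725 million

OMO sale (to banks) ¥892 million: the buying banks pay out of their reserve balances → −¥892M.
Asset purchase (from non-banks) ¥496 million: the BoJ pays by crediting reserve accounts → +¥496M.
Currency withdrawal ¥681 million: banks swap reserves for currency → −¥681M.
Discount-window loan ¥148 million: the loan is credited to the bank's reserve account → +¥148M.
Government spending ¥204 million: government payments flow into bank reserve accounts → +¥204M.
Net: −892 + 496 − 681 + 148 + 204 = -¥725 million.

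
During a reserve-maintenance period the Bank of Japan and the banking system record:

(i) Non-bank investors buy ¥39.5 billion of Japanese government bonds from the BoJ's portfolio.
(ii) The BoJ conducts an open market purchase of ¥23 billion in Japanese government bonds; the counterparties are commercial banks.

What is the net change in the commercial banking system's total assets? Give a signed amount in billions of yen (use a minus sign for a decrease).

BoJ balance sheet:
  Assets:      Securities −¥16.5B
  Liabilities: Bank reserves −¥16.5B
Commercial banking system:
  Assets:      Reserves at CB −¥16.5B, Securities −¥23B
  Liabilities: Checkable deposits −¥39.5B
Change in total bank assets = -¥39.5 billion.

-¥39.5 billion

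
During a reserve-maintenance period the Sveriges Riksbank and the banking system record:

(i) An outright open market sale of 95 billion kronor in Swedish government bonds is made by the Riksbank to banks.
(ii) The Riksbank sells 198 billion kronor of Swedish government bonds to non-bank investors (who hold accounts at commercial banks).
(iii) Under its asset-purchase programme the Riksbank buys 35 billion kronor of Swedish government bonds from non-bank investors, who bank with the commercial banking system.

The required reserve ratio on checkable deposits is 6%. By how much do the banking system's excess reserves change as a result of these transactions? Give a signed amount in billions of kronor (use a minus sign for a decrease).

-248.22 billion

OMO sale (to banks) 95 billion kronor: reserves −95B, deposits 0.
Asset sale (to non-banks) 198 billion kronor: reserves −198B, deposits −198B.
Asset purchase (from non-banks) 35 billion kronor: reserves +35B, deposits +35B.
Totals: Δreserves = −258B, Δdeposits = −163B.
Δrequired reserves = 6% × −163B = −9.78B.
Δexcess reserves = Δreserves − Δrequired = −258B − (−9.78B) = -248.22 billion.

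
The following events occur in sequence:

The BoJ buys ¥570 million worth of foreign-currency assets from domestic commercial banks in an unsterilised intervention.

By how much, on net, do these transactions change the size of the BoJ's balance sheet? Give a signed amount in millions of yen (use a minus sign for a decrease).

FX purchase ¥570 million: a BoJ asset is acquired → +¥570M.

+¥570 million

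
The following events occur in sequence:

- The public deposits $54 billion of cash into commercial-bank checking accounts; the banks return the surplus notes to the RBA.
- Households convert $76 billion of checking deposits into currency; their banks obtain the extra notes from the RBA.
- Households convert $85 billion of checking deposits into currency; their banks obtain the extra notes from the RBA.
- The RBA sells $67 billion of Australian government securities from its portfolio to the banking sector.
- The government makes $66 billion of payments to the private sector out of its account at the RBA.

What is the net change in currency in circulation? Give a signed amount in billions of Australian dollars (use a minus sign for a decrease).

+$107 billion

Currency deposit $54 billion: notes return to the central bank → −$54B.
Currency withdrawal $76 billion: notes leave the central bank → +$76B.
Currency withdrawal $85 billion: notes leave the central bank → +$85B.
OMO sale (to banks) $67 billion: no currency enters or leaves circulation → 0.
Government spending $66 billion: no currency enters or leaves circulation → 0.
Net: −54 + 76 + 85 + 0 + 0 = +$107 billion.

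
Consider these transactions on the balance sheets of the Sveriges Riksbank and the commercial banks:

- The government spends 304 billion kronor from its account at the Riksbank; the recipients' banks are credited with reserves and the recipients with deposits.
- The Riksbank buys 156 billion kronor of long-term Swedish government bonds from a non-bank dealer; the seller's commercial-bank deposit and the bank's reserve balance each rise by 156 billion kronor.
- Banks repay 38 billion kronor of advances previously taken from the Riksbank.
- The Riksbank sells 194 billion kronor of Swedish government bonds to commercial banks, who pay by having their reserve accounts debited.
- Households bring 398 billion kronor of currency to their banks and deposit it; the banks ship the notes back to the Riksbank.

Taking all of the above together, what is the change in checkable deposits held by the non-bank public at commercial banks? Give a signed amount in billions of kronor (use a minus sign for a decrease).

Government spending 304 billion kronor: non-bank counterparties' bank balances rise → +304B.
Asset purchase (from non-banks) 156 billion kronor: non-bank counterparties' bank balances rise → +156B.
Discount-window repayment 38 billion kronor: the counterparty is a bank, so public deposits are unchanged → 0.
OMO sale (to banks) 194 billion kronor: the counterparty is a bank, so public deposits are unchanged → 0.
Currency deposit 398 billion kronor: non-bank counterparties' bank balances rise → +398B.
Net: 304 + 156 + 0 + 0 + 398 = +858 billion.

+858 billion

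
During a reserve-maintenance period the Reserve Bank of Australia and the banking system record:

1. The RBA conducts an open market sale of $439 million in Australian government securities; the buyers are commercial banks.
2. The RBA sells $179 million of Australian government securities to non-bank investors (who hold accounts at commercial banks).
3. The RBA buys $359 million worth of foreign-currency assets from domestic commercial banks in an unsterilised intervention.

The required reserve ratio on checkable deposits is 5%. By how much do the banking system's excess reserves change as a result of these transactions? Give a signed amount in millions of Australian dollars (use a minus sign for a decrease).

OMO sale (to banks) $439 million: reserves −$439M, deposits 0.
Asset sale (to non-banks) $179 million: reserves −$179M, deposits −$179M.
FX purchase $359 million: reserves +$359M, deposits 0.
Totals: Δreserves = −$259M, Δdeposits = −$179M.
Δrequired reserves = 5% × −$179M = −$8.95M.
Δexcess reserves = Δreserves − Δrequired = −$259M − (−$8.95M) = -$250.05 million.

-$250.05 million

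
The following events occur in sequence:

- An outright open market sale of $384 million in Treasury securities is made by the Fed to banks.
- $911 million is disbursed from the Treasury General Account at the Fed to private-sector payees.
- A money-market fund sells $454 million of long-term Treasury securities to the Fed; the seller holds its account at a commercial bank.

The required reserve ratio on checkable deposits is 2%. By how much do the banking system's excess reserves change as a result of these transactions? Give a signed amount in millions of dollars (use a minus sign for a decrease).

+$953.7 million

OMO sale (to banks) $384 million: reserves −$384M, deposits 0.
Government spending $911 million: reserves +$911M, deposits +$911M.
Asset purchase (from non-banks) $454 million: reserves +$454M, deposits +$454M.
Totals: Δreserves = +$981M, Δdeposits = +$1365M.
Δrequired reserves = 2% × +$1365M = +$27.3M.
Δexcess reserves = Δreserves − Δrequired = +$981M − (+$27.3M) = +$953.7 million.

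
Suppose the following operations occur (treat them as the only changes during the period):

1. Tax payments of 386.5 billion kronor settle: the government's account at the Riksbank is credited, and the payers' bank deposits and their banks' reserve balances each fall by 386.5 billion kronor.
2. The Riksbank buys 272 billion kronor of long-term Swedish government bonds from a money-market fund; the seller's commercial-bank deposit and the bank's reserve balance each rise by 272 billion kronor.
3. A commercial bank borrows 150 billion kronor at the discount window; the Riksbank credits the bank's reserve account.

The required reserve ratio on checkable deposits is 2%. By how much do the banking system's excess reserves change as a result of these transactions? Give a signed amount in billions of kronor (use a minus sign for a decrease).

+37.79 billion

Government account inflow 386.5 billion kronor: reserves −386.5B, deposits −386.5B.
Asset purchase (from non-banks) 272 billion kronor: reserves +272B, deposits +272B.
Discount-window loan 150 billion kronor: reserves +150B, deposits 0.
Totals: Δreserves = +35.5B, Δdeposits = −114.5B.
Δrequired reserves = 2% × −114.5B = −2.29B.
Δexcess reserves = Δreserves − Δrequired = +35.5B − (−2.29B) = +37.79 billion.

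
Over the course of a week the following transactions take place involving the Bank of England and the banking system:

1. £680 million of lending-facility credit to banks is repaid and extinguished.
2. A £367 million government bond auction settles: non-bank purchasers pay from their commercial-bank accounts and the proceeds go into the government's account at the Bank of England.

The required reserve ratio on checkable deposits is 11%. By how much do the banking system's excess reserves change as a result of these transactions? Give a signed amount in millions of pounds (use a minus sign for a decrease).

Discount-window repayment £680 million: reserves −£680M, deposits 0.
Government account inflow £367 million: reserves −£367M, deposits −£367M.
Totals: Δreserves = −£1047M, Δdeposits = −£367M.
Δrequired reserves = 11% × −£367M = −£40.37M.
Δexcess reserves = Δreserves − Δrequired = −£1047M − (−£40.37M) = -£1006.63 million.

-£1006.63 million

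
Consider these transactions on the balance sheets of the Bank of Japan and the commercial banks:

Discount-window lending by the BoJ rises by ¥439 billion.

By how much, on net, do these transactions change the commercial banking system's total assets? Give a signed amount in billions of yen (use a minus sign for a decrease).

BoJ balance sheet:
  Assets:      Loans to banks +¥439B
  Liabilities: Bank reserves +¥439B
Commercial banking system:
  Assets:      Reserves at CB +¥439B
  Liabilities: Borrowings from CB +¥439B
Change in total bank assets = +¥439 billion.

+¥439 billion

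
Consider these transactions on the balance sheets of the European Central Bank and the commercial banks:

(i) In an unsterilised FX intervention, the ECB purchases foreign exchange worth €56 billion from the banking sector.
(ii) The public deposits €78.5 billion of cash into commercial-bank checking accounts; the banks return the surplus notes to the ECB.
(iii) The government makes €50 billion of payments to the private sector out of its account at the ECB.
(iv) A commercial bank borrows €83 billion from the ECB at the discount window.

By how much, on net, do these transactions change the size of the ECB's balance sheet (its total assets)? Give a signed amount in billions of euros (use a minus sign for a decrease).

ECB balance sheet:
  Assets:      Loans to banks +€83B, Foreign assets +€56B
  Liabilities: Bank reserves +€267.5B, Currency in circulation −€78.5B, Government deposits −€50B
Change in total ECB assets = +€139 billion.

+€139 billion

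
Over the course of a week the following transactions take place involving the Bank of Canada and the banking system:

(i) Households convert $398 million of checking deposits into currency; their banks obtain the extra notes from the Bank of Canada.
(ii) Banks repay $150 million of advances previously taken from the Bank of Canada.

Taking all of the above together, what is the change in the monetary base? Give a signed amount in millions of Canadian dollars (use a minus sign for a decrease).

-$150 million

Currency withdrawal $398 million: just a shift between currency and reserves — both are base money → 0.
Discount-window repayment $150 million: Bank of Canada balance sheet contracts → −$150M.
Net: 0 − 150 = -$150 million.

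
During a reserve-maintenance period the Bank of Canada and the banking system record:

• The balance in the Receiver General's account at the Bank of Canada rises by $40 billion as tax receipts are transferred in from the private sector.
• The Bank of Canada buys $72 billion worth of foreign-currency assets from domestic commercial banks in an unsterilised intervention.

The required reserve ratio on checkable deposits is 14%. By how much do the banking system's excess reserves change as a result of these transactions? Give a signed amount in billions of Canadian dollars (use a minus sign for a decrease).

Government account inflow $40 billion: reserves −$40B, deposits −$40B.
FX purchase $72 billion: reserves +$72B, deposits 0.
Totals: Δreserves = +$32B, Δdeposits = −$40B.
Δrequired reserves = 14% × −$40B = −$5.6B.
Δexcess reserves = Δreserves − Δrequired = +$32B − (−$5.6B) = +$37.6 billion.

+$37.6 billion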